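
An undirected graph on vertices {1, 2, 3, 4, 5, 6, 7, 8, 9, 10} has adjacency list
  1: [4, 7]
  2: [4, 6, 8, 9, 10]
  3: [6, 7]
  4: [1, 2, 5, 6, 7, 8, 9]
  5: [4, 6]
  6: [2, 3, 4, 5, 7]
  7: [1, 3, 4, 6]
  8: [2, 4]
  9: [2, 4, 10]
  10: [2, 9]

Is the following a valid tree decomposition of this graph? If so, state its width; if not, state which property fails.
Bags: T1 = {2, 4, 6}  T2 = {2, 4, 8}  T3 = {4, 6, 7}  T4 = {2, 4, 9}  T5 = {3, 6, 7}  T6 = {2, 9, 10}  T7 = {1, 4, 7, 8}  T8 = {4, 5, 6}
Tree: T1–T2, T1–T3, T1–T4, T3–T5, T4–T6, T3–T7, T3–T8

No — bags containing vertex 8 are not connected in the tree.

A tree decomposition must satisfy three properties: every vertex lies in some bag; for every edge, both endpoints lie together in some bag; and for every vertex, the bags containing it form a connected subtree. Here bags containing vertex 8 are not connected in the tree, so the decomposition is invalid.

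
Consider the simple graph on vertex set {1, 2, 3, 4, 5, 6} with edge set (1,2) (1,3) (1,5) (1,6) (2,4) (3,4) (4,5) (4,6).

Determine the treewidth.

2

A width-2 tree decomposition is:
Bags: B1 = {1, 3, 4}  B2 = {1, 4, 6}  B3 = {1, 2, 4}  B4 = {1, 4, 5}
Tree: B1–B2, B2–B3, B3–B4
The largest bag has 3 vertices, giving width 2; this decomposition certifies tw(G) ≤ 2. For the lower bound, G contains the cycle 4–3–1–6–4, so G is not a forest; only forests have treewidth ≤ 1, hence tw(G) ≥ 2. Hence tw(G) = 2 exactly.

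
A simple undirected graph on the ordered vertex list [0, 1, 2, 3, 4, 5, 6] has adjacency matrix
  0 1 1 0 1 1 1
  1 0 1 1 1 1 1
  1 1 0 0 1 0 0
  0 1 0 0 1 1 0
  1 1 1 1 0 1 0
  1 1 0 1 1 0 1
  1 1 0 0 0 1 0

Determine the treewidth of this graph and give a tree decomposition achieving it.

Treewidth 3.
Bags: B1 = {0, 1, 5, 6}  B2 = {0, 1, 4, 5}  B3 = {0, 1, 2, 4}  B4 = {1, 3, 4, 5}
Tree: B1–B2, B2–B3, B2–B4

The largest bag has 4 vertices, giving width 3; this decomposition certifies tw(G) ≤ 3. For the lower bound, the 4 vertices {0, 1, 2, 4} are pairwise adjacent, and any tree decomposition puts a clique entirely inside one bag — forcing width ≥ 3. Combining the bounds, tw(G) = 3.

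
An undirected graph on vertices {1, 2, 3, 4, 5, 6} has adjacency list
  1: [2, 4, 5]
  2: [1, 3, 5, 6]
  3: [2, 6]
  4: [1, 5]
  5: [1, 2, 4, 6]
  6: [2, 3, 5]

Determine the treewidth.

A width-2 tree decomposition is:
Bags: B1 = {1, 4, 5}  B2 = {1, 2, 5}  B3 = {2, 5, 6}  B4 = {2, 3, 6}
Tree: B1–B2, B2–B3, B3–B4
The largest bag has 3 vertices, giving width 2; this decomposition certifies tw(G) ≤ 2. For the lower bound, the 3 vertices {2, 3, 6} are pairwise adjacent, and any tree decomposition puts a clique entirely inside one bag — forcing width ≥ 2. Therefore the treewidth is 2.

2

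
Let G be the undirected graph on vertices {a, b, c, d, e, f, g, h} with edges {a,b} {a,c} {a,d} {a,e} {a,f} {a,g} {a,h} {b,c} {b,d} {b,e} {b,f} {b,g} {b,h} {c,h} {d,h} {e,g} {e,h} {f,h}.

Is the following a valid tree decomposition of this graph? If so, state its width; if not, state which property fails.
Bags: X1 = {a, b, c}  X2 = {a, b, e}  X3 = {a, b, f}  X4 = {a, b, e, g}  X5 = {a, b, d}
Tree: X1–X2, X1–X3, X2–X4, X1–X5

No — vertex h appears in no bag.

A tree decomposition must satisfy three properties: every vertex lies in some bag; for every edge, both endpoints lie together in some bag; and for every vertex, the bags containing it form a connected subtree. Here vertex h appears in no bag, so the decomposition is invalid.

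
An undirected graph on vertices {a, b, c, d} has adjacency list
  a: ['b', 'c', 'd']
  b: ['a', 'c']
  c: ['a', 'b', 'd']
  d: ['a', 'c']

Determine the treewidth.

A width-2 tree decomposition is:
Bags: B1 = {a, c, d}  B2 = {a, b, c}
Tree: B1–B2
Each bag holds 3 vertices, so the decomposition has width 2, which upper-bounds the treewidth. For the lower bound, the 3 vertices {a, c, d} are pairwise adjacent, and any tree decomposition puts a clique entirely inside one bag — forcing width ≥ 2. Hence tw(G) = 2 exactly.

2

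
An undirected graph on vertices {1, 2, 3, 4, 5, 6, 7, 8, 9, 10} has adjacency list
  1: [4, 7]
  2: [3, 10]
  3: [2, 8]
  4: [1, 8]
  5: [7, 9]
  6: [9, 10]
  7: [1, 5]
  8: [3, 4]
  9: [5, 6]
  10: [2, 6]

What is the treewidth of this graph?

2

A width-2 tree decomposition is:
Bags: B1 = {6, 9, 10}  B2 = {2, 9, 10}  B3 = {2, 3, 9}  B4 = {3, 8, 9}  B5 = {4, 8, 9}  B6 = {1, 4, 9}  B7 = {1, 7, 9}  B8 = {5, 7, 9}
Tree: B1–B2, B2–B3, B3–B4, B4–B5, B5–B6, B6–B7, B7–B8
The largest bag has 3 vertices, giving width 2; this decomposition certifies tw(G) ≤ 2. The edges 9–6–10–2–3–8–4–1–7–5–9 form a cycle, so G is not a tree and its treewidth is at least 2. Combining the bounds, tw(G) = 2.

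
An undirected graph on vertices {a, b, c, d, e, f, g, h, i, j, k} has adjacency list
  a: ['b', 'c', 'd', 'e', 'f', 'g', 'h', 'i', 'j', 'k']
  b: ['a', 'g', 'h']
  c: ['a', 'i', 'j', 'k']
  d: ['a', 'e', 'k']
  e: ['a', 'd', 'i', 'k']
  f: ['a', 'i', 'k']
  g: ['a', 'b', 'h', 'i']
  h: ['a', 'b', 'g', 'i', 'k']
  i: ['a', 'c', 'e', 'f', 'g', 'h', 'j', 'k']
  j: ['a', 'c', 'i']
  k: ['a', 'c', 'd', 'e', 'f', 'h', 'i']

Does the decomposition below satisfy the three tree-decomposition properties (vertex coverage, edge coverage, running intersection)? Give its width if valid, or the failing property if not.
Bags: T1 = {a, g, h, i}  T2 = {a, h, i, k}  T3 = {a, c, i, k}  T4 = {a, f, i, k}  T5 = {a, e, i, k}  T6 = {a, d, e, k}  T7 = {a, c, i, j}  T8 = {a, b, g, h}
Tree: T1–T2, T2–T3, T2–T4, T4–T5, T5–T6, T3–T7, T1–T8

Yes; width 3.

Every vertex of G appears in some bag (union = {a, b, c, d, e, f, g, h, i, j, k}); every edge is covered by a bag; and for each vertex v the set of bags containing v is connected in the bag tree. The decomposition is therefore valid. The largest bag has 4 vertices, so the width is 3.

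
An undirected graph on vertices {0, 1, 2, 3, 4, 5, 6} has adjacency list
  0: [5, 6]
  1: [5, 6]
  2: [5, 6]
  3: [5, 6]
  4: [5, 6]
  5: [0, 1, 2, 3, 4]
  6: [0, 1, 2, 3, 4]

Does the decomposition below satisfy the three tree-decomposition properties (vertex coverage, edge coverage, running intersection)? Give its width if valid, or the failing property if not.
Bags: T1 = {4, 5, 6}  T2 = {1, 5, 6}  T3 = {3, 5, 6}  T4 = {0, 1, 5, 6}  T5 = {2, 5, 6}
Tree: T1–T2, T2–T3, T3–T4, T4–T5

No — bags containing vertex 1 are not connected in the tree.

A tree decomposition must satisfy three properties: every vertex lies in some bag; for every edge, both endpoints lie together in some bag; and for every vertex, the bags containing it form a connected subtree. Here bags containing vertex 1 are not connected in the tree, so the decomposition is invalid.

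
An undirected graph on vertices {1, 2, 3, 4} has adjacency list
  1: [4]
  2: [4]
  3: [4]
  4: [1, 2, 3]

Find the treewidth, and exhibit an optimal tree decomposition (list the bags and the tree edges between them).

Every bag has size at most 2, so the width is 2 − 1 = 1 and tw(G) ≤ 1. Since G has at least one edge (e.g. 3–4), it is not an edgeless graph, so tw(G) ≥ 1. Combining the bounds, tw(G) = 1.

Treewidth 1.
One such decomposition:
Bags: B1 = {3, 4}  B2 = {1, 4}  B3 = {2, 4}
Tree: B1–B2, B2–B3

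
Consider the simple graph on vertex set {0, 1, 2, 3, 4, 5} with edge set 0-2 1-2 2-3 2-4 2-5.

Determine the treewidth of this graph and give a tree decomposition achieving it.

Treewidth 1.
Bags: B1 = {2, 5}  B2 = {2, 3}  B3 = {1, 2}  B4 = {2, 4}  B5 = {0, 2}
Tree: B1–B2, B2–B3, B2–B4, B1–B5

Each bag holds 2 vertices, so the decomposition has width 1, which upper-bounds the treewidth. Since G has at least one edge (e.g. 5–2), it is not an edgeless graph, so tw(G) ≥ 1. Combining the bounds, tw(G) = 1.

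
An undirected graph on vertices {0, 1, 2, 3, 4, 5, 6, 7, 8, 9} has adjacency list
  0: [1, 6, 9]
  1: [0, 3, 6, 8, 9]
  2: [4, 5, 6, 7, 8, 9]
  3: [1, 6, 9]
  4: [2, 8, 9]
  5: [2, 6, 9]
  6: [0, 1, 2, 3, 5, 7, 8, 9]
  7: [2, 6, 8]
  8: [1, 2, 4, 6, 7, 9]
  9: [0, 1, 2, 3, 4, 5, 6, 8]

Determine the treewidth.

3

A width-3 tree decomposition is:
Bags: B1 = {0, 1, 6, 9}  B2 = {1, 6, 8, 9}  B3 = {2, 6, 8, 9}  B4 = {2, 5, 6, 9}  B5 = {2, 6, 7, 8}  B6 = {1, 3, 6, 9}  B7 = {2, 4, 8, 9}
Tree: B1–B2, B2–B3, B3–B4, B3–B5, B2–B6, B3–B7
The largest bag has 4 vertices, giving width 3; this decomposition certifies tw(G) ≤ 3. For the lower bound, the 4 vertices {2, 4, 8, 9} are pairwise adjacent, and any tree decomposition puts a clique entirely inside one bag — forcing width ≥ 3. Therefore the treewidth is 3.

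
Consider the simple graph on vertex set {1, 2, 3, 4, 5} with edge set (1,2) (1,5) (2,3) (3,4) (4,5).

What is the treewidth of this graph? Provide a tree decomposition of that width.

Treewidth 2.
Bags: B1 = {1, 2, 5}  B2 = {2, 3, 5}  B3 = {3, 4, 5}
Tree: B1–B2, B2–B3

Every bag has size at most 3, so the width is 3 − 1 = 2 and tw(G) ≤ 2. The edges 5–1–2–3–4–5 form a cycle, so G is not a tree and its treewidth is at least 2. The upper and lower bounds meet at 2, so that is the treewidth.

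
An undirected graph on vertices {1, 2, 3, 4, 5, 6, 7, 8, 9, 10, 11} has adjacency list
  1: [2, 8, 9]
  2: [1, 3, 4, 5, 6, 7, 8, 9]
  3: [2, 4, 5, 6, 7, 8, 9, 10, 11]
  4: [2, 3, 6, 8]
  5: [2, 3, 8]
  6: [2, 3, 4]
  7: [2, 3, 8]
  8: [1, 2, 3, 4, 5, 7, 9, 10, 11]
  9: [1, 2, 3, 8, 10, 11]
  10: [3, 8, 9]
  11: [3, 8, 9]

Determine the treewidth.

A width-3 tree decomposition is:
Bags: B1 = {1, 2, 8, 9}  B2 = {2, 3, 8, 9}  B3 = {2, 3, 4, 8}  B4 = {2, 3, 5, 8}  B5 = {3, 8, 9, 11}  B6 = {2, 3, 7, 8}  B7 = {3, 8, 9, 10}  B8 = {2, 3, 4, 6}
Tree: B1–B2, B2–B3, B2–B4, B2–B5, B3–B6, B2–B7, B3–B8
Every bag has size at most 4, so the width is 4 − 1 = 3 and tw(G) ≤ 3. For the lower bound, the 4 vertices {1, 2, 8, 9} are pairwise adjacent, and any tree decomposition puts a clique entirely inside one bag — forcing width ≥ 3. Combining the bounds, tw(G) = 3.

3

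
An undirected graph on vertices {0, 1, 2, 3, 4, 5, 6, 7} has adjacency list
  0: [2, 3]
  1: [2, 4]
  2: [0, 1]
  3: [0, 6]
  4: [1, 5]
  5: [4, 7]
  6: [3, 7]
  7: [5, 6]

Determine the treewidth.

2

A width-2 tree decomposition is:
Bags: B1 = {3, 6, 7}  B2 = {0, 3, 7}  B3 = {0, 2, 7}  B4 = {1, 2, 7}  B5 = {1, 4, 7}  B6 = {4, 5, 7}
Tree: B1–B2, B2–B3, B3–B4, B4–B5, B5–B6
The largest bag has 3 vertices, giving width 2; this decomposition certifies tw(G) ≤ 2. For the lower bound, G contains the cycle 7–6–3–0–2–1–4–5–7, so G is not a forest; only forests have treewidth ≤ 1, hence tw(G) ≥ 2. Hence tw(G) = 2 exactly.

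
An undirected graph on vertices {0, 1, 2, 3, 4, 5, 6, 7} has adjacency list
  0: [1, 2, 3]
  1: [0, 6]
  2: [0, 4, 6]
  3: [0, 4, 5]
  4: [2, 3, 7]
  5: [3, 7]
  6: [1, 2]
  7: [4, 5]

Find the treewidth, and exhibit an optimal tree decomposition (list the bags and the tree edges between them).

Treewidth 2.
One optimal decomposition is:
Bags: B1 = {4, 5, 7}  B2 = {3, 4, 5}  B3 = {2, 3, 4}  B4 = {0, 2, 3}  B5 = {0, 2, 6}  B6 = {0, 1, 6}
Tree: B1–B2, B2–B3, B3–B4, B4–B5, B5–B6

The largest bag has 3 vertices, giving width 2; this decomposition certifies tw(G) ≤ 2. Since 7–5–3–4–7 is a cycle in G, G is not acyclic. Forests are exactly the graphs of treewidth ≤ 1, so tw(G) ≥ 2. Hence tw(G) = 2 exactly.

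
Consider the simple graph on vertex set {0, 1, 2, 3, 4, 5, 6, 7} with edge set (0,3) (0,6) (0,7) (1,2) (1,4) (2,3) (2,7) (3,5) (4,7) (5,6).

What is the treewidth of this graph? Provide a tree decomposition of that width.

Treewidth 2.
Bags: B1 = {3, 5, 6}  B2 = {0, 3, 6}  B3 = {0, 2, 3}  B4 = {0, 2, 7}  B5 = {1, 2, 7}  B6 = {1, 4, 7}
Tree: B1–B2, B2–B3, B3–B4, B4–B5, B5–B6

Every bag has size at most 3, so the width is 3 − 1 = 2 and tw(G) ≤ 2. The edges 5–6–0–3–5 form a cycle, so G is not a tree and its treewidth is at least 2. The upper and lower bounds meet at 2, so that is the treewidth.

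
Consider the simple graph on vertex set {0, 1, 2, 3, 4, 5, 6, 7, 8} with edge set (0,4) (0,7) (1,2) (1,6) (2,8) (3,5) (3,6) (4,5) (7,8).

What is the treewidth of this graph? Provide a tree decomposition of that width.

The largest bag has 3 vertices, giving width 2; this decomposition certifies tw(G) ≤ 2. Since 2–8–7–0–4–5–3–6–1–2 is a cycle in G, G is not acyclic. Forests are exactly the graphs of treewidth ≤ 1, so tw(G) ≥ 2. The upper and lower bounds meet at 2, so that is the treewidth.

Treewidth 2.
One optimal decomposition is:
Bags: B1 = {2, 7, 8}  B2 = {0, 2, 7}  B3 = {0, 2, 4}  B4 = {2, 4, 5}  B5 = {2, 3, 5}  B6 = {2, 3, 6}  B7 = {1, 2, 6}
Tree: B1–B2, B2–B3, B3–B4, B4–B5, B5–B6, B6–B7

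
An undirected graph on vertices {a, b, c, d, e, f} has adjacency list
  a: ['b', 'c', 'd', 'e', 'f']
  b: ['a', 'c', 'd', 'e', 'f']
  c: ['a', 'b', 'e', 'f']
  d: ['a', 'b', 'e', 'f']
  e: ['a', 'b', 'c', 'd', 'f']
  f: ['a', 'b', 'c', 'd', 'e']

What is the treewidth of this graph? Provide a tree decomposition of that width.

Treewidth 4.
One such decomposition:
Bags: B1 = {a, b, c, e, f}  B2 = {a, b, d, e, f}
Tree: B1–B2

Each bag holds 5 vertices, so the decomposition has width 4, which upper-bounds the treewidth. Conversely, {a, b, d, e, f} is a clique of size 5, and the vertices of any clique must share a bag in every tree decomposition; so some bag has ≥ 5 vertices and tw(G) ≥ 4. Combining the bounds, tw(G) = 4.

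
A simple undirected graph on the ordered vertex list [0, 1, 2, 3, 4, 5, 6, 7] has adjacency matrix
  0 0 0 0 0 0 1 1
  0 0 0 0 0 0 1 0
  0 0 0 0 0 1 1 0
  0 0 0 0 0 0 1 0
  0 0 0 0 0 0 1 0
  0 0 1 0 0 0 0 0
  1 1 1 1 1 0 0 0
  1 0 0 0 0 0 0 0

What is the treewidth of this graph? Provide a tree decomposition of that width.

The largest bag has 2 vertices, giving width 1; this decomposition certifies tw(G) ≤ 1. Since G has at least one edge (e.g. 4–6), it is not an edgeless graph, so tw(G) ≥ 1. The upper and lower bounds meet at 1, so that is the treewidth.

Treewidth 1.
One such decomposition:
Bags: B1 = {4, 6}  B2 = {1, 6}  B3 = {2, 6}  B4 = {2, 5}  B5 = {3, 6}  B6 = {0, 6}  B7 = {0, 7}
Tree: B1–B2, B2–B3, B3–B4, B2–B5, B1–B6, B6–B7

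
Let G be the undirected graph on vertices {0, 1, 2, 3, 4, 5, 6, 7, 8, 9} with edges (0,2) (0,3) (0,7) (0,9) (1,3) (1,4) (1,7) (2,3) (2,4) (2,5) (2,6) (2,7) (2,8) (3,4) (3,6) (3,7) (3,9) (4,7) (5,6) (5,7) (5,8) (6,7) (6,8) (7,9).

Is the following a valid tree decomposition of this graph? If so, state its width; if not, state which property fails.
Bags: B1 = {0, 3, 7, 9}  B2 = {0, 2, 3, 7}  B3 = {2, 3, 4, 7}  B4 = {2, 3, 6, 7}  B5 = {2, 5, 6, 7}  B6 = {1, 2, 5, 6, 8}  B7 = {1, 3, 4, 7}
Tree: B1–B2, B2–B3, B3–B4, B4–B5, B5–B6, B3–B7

No — bags containing vertex 1 are not connected in the tree.

A tree decomposition must satisfy three properties: every vertex lies in some bag; for every edge, both endpoints lie together in some bag; and for every vertex, the bags containing it form a connected subtree. Here bags containing vertex 1 are not connected in the tree, so the decomposition is invalid.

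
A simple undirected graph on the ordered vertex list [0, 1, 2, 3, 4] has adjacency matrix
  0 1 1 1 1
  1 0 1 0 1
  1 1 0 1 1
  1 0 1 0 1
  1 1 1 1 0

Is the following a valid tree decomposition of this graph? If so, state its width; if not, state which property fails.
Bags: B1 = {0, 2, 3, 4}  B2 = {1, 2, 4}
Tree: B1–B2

A tree decomposition must satisfy three properties: every vertex lies in some bag; for every edge, both endpoints lie together in some bag; and for every vertex, the bags containing it form a connected subtree. Here edge (0,1) lies in no bag, so the decomposition is invalid.

No — edge (0,1) lies in no bag.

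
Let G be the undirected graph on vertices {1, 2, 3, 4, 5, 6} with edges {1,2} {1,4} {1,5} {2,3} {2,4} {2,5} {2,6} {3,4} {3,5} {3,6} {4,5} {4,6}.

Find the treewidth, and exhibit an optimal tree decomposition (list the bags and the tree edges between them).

Each bag holds 4 vertices, so the decomposition has width 3, which upper-bounds the treewidth. Conversely, {1, 2, 4, 5} is a clique of size 4, and the vertices of any clique must share a bag in every tree decomposition; so some bag has ≥ 4 vertices and tw(G) ≥ 3. Hence tw(G) = 3 exactly.

Treewidth 3.
One optimal decomposition is:
Bags: B1 = {2, 3, 4, 6}  B2 = {2, 3, 4, 5}  B3 = {1, 2, 4, 5}
Tree: B1–B2, B2–B3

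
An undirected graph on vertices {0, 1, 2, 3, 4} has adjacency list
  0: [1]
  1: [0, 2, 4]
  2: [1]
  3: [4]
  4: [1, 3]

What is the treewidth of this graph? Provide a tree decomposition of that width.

Every bag has size at most 2, so the width is 2 − 1 = 1 and tw(G) ≤ 1. Any graph with an edge has treewidth ≥ 1, and G has the edge 1–4. Combining the bounds, tw(G) = 1.

Treewidth 1.
One optimal decomposition is:
Bags: B1 = {1, 4}  B2 = {0, 1}  B3 = {1, 2}  B4 = {3, 4}
Tree: B1–B2, B1–B3, B1–B4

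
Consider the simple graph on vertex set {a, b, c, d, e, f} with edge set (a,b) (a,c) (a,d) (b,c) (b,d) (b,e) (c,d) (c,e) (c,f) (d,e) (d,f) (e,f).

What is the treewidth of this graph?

A width-3 tree decomposition is:
Bags: B1 = {b, c, d, e}  B2 = {a, b, c, d}  B3 = {c, d, e, f}
Tree: B1–B2, B1–B3
The largest bag has 4 vertices, giving width 3; this decomposition certifies tw(G) ≤ 3. Conversely, {c, d, e, f} is a clique of size 4, and the vertices of any clique must share a bag in every tree decomposition; so some bag has ≥ 4 vertices and tw(G) ≥ 3. Combining the bounds, tw(G) = 3.

3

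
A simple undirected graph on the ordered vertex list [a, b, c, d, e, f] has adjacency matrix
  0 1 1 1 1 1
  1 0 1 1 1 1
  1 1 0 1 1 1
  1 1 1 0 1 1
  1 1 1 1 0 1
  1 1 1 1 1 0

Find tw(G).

5

A width-5 tree decomposition is:
Bags: B1 = {a, b, c, d, e, f}
Tree: (single bag)
A single bag containing all 6 vertices is trivially a valid decomposition of width 5. For the lower bound, the 6 vertices {a, b, c, d, e, f} are pairwise adjacent, and any tree decomposition puts a clique entirely inside one bag — forcing width ≥ 5. The upper and lower bounds meet at 5, so that is the treewidth.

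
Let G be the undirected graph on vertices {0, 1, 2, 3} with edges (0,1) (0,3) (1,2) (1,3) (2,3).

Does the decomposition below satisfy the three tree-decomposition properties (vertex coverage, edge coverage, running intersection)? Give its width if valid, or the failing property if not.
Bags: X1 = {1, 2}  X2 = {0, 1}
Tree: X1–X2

No — vertex 3 appears in no bag.

A tree decomposition must satisfy three properties: every vertex lies in some bag; for every edge, both endpoints lie together in some bag; and for every vertex, the bags containing it form a connected subtree. Here vertex 3 appears in no bag, so the decomposition is invalid.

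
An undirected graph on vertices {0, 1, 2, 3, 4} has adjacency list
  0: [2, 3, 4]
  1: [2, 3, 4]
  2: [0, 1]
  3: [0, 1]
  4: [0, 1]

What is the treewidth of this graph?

A width-2 tree decomposition is:
Bags: B1 = {0, 1, 3}  B2 = {0, 1, 2}  B3 = {0, 1, 4}
Tree: B1–B2, B2–B3
Every bag has size at most 3, so the width is 3 − 1 = 2 and tw(G) ≤ 2. For the lower bound, G contains the cycle 0–3–1–2–0, so G is not a forest; only forests have treewidth ≤ 1, hence tw(G) ≥ 2. The upper and lower bounds meet at 2, so that is the treewidth.

2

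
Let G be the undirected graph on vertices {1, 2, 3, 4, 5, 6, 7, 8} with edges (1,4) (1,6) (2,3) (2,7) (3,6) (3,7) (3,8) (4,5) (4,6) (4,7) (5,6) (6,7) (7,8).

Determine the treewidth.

A width-2 tree decomposition is:
Bags: B1 = {2, 3, 7}  B2 = {3, 6, 7}  B3 = {3, 7, 8}  B4 = {4, 6, 7}  B5 = {4, 5, 6}  B6 = {1, 4, 6}
Tree: B1–B2, B1–B3, B2–B4, B4–B5, B4–B6
The largest bag has 3 vertices, giving width 2; this decomposition certifies tw(G) ≤ 2. Conversely, {3, 7, 8} is a clique of size 3, and the vertices of any clique must share a bag in every tree decomposition; so some bag has ≥ 3 vertices and tw(G) ≥ 2. Hence tw(G) = 2 exactly.

2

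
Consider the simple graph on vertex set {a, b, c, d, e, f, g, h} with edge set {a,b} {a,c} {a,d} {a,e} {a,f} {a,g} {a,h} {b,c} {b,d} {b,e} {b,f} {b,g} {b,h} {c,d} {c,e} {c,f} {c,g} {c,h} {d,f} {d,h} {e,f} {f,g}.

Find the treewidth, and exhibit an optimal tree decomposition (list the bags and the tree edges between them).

The largest bag has 5 vertices, giving width 4; this decomposition certifies tw(G) ≤ 4. For the lower bound, the 5 vertices {a, b, c, d, h} are pairwise adjacent, and any tree decomposition puts a clique entirely inside one bag — forcing width ≥ 4. Therefore the treewidth is 4.

Treewidth 4.
Bags: B1 = {a, b, c, e, f}  B2 = {a, b, c, d, f}  B3 = {a, b, c, f, g}  B4 = {a, b, c, d, h}
Tree: B1–B2, B2–B3, B2–B4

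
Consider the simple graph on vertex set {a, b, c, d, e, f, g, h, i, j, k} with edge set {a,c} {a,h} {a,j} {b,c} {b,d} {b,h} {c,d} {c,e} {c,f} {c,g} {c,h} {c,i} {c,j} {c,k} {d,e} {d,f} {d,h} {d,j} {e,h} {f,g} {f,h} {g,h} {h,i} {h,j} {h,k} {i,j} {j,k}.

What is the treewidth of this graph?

A width-3 tree decomposition is:
Bags: B1 = {c, d, e, h}  B2 = {c, d, h, j}  B3 = {c, d, f, h}  B4 = {c, h, j, k}  B5 = {c, h, i, j}  B6 = {c, f, g, h}  B7 = {a, c, h, j}  B8 = {b, c, d, h}
Tree: B1–B2, B1–B3, B2–B4, B2–B5, B3–B6, B2–B7, B2–B8
The largest bag has 4 vertices, giving width 3; this decomposition certifies tw(G) ≤ 3. For the lower bound, the 4 vertices {c, d, h, j} are pairwise adjacent, and any tree decomposition puts a clique entirely inside one bag — forcing width ≥ 3. The upper and lower bounds meet at 3, so that is the treewidth.

3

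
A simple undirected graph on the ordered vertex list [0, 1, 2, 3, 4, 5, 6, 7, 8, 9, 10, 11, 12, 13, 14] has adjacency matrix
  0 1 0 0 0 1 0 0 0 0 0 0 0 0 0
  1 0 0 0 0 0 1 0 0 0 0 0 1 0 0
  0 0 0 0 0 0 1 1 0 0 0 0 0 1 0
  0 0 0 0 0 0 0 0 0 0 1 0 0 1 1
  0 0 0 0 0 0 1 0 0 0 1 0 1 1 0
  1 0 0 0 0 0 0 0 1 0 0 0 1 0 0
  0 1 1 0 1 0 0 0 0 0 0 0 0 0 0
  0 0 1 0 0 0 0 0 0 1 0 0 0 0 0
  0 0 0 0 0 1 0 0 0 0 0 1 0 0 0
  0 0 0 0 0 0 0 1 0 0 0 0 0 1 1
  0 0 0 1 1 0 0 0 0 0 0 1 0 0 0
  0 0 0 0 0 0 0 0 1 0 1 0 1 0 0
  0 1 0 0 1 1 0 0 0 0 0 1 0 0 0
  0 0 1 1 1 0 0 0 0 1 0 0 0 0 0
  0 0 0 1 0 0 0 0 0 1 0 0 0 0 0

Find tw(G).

3

A width-3 tree decomposition is:
Bags: B1 = {3, 7, 9, 14}  B2 = {3, 7, 9, 13}  B3 = {2, 3, 7, 13}  B4 = {2, 3, 10, 13}  B5 = {2, 4, 10, 13}  B6 = {2, 4, 6, 10}  B7 = {4, 6, 10, 11}  B8 = {4, 6, 11, 12}  B9 = {1, 6, 11, 12}  B10 = {1, 8, 11, 12}  B11 = {1, 5, 8, 12}  B12 = {0, 1, 5, 8}
Tree: B1–B2, B2–B3, B3–B4, B4–B5, B5–B6, B6–B7, B7–B8, B8–B9, B9–B10, B10–B11, B11–B12
Every bag has size at most 4, so the width is 4 − 1 = 3 and tw(G) ≤ 3. For the lower bound: the 4 vertex sets {7,9,14}, {3}, {13}, {2,4,6,10} are disjoint, each induces a connected subgraph, and every pair is joined by at least one edge of G. Contracting each set to a single vertex therefore yields K_{4} as a minor, and since treewidth is minor-monotone, tw(G) ≥ tw(K_{4}) = 3. Combining the bounds, tw(G) = 3.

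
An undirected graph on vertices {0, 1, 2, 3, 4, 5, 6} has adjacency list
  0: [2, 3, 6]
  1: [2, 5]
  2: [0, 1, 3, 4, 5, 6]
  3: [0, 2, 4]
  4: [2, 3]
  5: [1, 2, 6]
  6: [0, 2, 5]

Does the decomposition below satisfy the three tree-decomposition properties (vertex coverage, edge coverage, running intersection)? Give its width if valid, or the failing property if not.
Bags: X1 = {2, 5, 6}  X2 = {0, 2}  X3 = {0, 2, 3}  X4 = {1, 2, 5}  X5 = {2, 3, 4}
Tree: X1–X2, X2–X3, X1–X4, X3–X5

A tree decomposition must satisfy three properties: every vertex lies in some bag; for every edge, both endpoints lie together in some bag; and for every vertex, the bags containing it form a connected subtree. Here edge (6,0) lies in no bag, so the decomposition is invalid.

No — edge (6,0) lies in no bag.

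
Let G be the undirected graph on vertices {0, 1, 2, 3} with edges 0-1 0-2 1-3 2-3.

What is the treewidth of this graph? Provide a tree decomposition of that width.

Treewidth 2.
One optimal decomposition is:
Bags: B1 = {0, 1, 3}  B2 = {0, 2, 3}
Tree: B1–B2

Each bag holds 3 vertices, so the decomposition has width 2, which upper-bounds the treewidth. The edges 0–1–3–2–0 form a cycle, so G is not a tree and its treewidth is at least 2. Hence tw(G) = 2 exactly.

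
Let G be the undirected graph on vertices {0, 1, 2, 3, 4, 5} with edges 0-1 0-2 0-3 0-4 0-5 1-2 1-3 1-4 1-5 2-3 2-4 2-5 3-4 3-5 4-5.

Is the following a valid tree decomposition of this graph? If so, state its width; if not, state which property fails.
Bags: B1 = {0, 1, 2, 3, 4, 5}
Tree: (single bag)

Checking the three conditions: (i) the bags cover all of {0, 1, 2, 3, 4, 5}; (ii) for each edge, some bag contains both endpoints; (iii) the bags containing any fixed vertex form a subtree. All hold, so the decomposition is valid with width 6 − 1 = 5.

Yes; width 5.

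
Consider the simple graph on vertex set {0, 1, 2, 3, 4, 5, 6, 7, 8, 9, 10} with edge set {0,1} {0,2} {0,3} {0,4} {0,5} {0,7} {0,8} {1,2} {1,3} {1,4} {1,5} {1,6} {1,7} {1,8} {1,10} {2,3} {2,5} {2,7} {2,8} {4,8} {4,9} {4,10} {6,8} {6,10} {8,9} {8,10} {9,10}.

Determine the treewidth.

A width-3 tree decomposition is:
Bags: B1 = {1, 4, 8, 10}  B2 = {0, 1, 4, 8}  B3 = {0, 1, 2, 8}  B4 = {1, 6, 8, 10}  B5 = {0, 1, 2, 7}  B6 = {0, 1, 2, 5}  B7 = {4, 8, 9, 10}  B8 = {0, 1, 2, 3}
Tree: B1–B2, B2–B3, B1–B4, B3–B5, B3–B6, B1–B7, B3–B8
Each bag holds 4 vertices, so the decomposition has width 3, which upper-bounds the treewidth. For the lower bound, the 4 vertices {0, 1, 2, 8} are pairwise adjacent, and any tree decomposition puts a clique entirely inside one bag — forcing width ≥ 3. Combining the bounds, tw(G) = 3.

3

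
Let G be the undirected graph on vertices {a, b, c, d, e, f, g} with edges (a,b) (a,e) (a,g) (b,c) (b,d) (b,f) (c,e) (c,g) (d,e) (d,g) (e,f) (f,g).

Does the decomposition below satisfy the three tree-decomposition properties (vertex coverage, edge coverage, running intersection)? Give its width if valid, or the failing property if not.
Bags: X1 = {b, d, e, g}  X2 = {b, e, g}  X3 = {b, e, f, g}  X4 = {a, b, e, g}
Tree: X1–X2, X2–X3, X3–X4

A tree decomposition must satisfy three properties: every vertex lies in some bag; for every edge, both endpoints lie together in some bag; and for every vertex, the bags containing it form a connected subtree. Here vertex c appears in no bag, so the decomposition is invalid.

No — vertex c appears in no bag.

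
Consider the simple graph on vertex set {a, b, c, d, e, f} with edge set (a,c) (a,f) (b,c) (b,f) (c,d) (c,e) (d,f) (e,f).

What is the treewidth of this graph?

2

A width-2 tree decomposition is:
Bags: B1 = {c, e, f}  B2 = {c, d, f}  B3 = {b, c, f}  B4 = {a, c, f}
Tree: B1–B2, B2–B3, B3–B4
The largest bag has 3 vertices, giving width 2; this decomposition certifies tw(G) ≤ 2. The edges f–e–c–d–f form a cycle, so G is not a tree and its treewidth is at least 2. Combining the bounds, tw(G) = 2.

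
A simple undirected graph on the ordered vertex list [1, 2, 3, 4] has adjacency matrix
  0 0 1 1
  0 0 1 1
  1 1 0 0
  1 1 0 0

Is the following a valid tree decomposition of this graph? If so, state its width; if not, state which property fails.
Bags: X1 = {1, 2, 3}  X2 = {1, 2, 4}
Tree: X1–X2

Yes; width 2.

Checking the three conditions: (i) the bags cover all of {1, 2, 3, 4}; (ii) for each edge, some bag contains both endpoints; (iii) the bags containing any fixed vertex form a subtree. All hold, so the decomposition is valid with width 3 − 1 = 2.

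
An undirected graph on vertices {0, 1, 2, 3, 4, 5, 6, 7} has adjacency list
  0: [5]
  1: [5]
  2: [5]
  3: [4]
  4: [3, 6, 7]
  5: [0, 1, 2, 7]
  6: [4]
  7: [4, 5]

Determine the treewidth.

A width-1 tree decomposition is:
Bags: B1 = {4, 7}  B2 = {5, 7}  B3 = {0, 5}  B4 = {3, 4}  B5 = {2, 5}  B6 = {1, 5}  B7 = {4, 6}
Tree: B1–B2, B2–B3, B1–B4, B2–B5, B3–B6, B1–B7
The largest bag has 2 vertices, giving width 1; this decomposition certifies tw(G) ≤ 1. Since G has at least one edge (e.g. 7–4), it is not an edgeless graph, so tw(G) ≥ 1. Therefore the treewidth is 1.

1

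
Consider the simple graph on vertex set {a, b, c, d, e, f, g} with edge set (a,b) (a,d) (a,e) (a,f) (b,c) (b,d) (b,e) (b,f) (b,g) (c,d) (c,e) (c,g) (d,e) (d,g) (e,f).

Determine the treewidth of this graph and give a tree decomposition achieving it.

Each bag holds 4 vertices, so the decomposition has width 3, which upper-bounds the treewidth. Conversely, {b, c, d, g} is a clique of size 4, and the vertices of any clique must share a bag in every tree decomposition; so some bag has ≥ 4 vertices and tw(G) ≥ 3. Therefore the treewidth is 3.

Treewidth 3.
Bags: B1 = {a, b, e, f}  B2 = {a, b, d, e}  B3 = {b, c, d, e}  B4 = {b, c, d, g}
Tree: B1–B2, B2–B3, B3–B4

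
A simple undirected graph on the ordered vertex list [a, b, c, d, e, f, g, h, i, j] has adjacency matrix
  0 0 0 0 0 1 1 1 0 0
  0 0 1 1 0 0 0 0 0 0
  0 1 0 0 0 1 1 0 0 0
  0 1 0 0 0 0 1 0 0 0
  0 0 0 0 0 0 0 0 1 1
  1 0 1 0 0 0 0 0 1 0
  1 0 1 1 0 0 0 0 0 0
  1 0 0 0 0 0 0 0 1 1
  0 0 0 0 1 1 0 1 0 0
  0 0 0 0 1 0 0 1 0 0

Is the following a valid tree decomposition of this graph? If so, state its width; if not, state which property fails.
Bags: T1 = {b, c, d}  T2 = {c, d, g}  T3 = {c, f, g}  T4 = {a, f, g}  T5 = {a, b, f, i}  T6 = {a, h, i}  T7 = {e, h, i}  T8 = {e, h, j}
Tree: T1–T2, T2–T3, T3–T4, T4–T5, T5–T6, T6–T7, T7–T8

No — bags containing vertex b are not connected in the tree.

A tree decomposition must satisfy three properties: every vertex lies in some bag; for every edge, both endpoints lie together in some bag; and for every vertex, the bags containing it form a connected subtree. Here bags containing vertex b are not connected in the tree, so the decomposition is invalid.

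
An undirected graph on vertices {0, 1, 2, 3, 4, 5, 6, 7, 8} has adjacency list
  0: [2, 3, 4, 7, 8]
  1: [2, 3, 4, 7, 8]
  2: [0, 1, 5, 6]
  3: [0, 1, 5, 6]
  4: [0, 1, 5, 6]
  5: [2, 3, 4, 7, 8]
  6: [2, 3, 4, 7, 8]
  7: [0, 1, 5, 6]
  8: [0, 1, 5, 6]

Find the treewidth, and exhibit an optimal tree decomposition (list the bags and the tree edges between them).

Treewidth 4.
One optimal decomposition is:
Bags: B1 = {0, 1, 4, 5, 6}  B2 = {0, 1, 3, 5, 6}  B3 = {0, 1, 5, 6, 8}  B4 = {0, 1, 2, 5, 6}  B5 = {0, 1, 5, 6, 7}
Tree: B1–B2, B2–B3, B3–B4, B4–B5

The largest bag has 5 vertices, giving width 4; this decomposition certifies tw(G) ≤ 4. For the lower bound: the 5 vertex sets {4,6}, {0,3}, {1,8}, {5}, {2} are disjoint, each induces a connected subgraph, and every pair is joined by at least one edge of G. Contracting each set to a single vertex therefore yields K_{5} as a minor, and since treewidth is minor-monotone, tw(G) ≥ tw(K_{5}) = 4. Therefore the treewidth is 4.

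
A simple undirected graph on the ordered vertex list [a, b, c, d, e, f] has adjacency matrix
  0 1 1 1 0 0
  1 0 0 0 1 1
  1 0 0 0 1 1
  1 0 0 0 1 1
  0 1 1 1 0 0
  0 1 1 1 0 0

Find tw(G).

3

A width-3 tree decomposition is:
Bags: B1 = {a, b, e, f}  B2 = {a, d, e, f}  B3 = {a, c, e, f}
Tree: B1–B2, B2–B3
Each bag holds 4 vertices, so the decomposition has width 3, which upper-bounds the treewidth. For the lower bound: the 4 vertex sets {b,f}, {a,d}, {e}, {c} are disjoint, each induces a connected subgraph, and every pair is joined by at least one edge of G. Contracting each set to a single vertex therefore yields K_{4} as a minor, and since treewidth is minor-monotone, tw(G) ≥ tw(K_{4}) = 3. Combining the bounds, tw(G) = 3.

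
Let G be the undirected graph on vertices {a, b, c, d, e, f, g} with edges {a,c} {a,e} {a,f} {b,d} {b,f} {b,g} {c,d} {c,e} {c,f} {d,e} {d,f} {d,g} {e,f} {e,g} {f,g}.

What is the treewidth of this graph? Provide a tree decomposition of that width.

Each bag holds 4 vertices, so the decomposition has width 3, which upper-bounds the treewidth. On the other hand G contains the 4-clique {d, e, f, g}. A clique must lie in a single bag of any decomposition, so no decomposition can have width below 3. Therefore the treewidth is 3.

Treewidth 3.
One such decomposition:
Bags: B1 = {d, e, f, g}  B2 = {c, d, e, f}  B3 = {a, c, e, f}  B4 = {b, d, f, g}
Tree: B1–B2, B2–B3, B1–B4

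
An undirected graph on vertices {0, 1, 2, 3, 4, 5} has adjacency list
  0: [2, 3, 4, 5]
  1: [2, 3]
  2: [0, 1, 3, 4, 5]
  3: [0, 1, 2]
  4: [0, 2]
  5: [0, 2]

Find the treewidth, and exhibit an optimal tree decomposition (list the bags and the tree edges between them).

Treewidth 2.
One optimal decomposition is:
Bags: B1 = {0, 2, 3}  B2 = {0, 2, 5}  B3 = {1, 2, 3}  B4 = {0, 2, 4}
Tree: B1–B2, B1–B3, B1–B4

Each bag holds 3 vertices, so the decomposition has width 2, which upper-bounds the treewidth. For the lower bound, the 3 vertices {0, 2, 3} are pairwise adjacent, and any tree decomposition puts a clique entirely inside one bag — forcing width ≥ 2. Therefore the treewidth is 2.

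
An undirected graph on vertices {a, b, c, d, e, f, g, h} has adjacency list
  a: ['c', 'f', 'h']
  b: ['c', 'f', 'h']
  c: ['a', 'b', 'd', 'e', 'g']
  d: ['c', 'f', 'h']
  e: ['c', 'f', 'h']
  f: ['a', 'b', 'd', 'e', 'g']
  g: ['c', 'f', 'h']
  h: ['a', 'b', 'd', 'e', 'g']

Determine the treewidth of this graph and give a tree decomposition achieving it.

Each bag holds 4 vertices, so the decomposition has width 3, which upper-bounds the treewidth. For the lower bound: the 4 vertex sets {b,f}, {c,g}, {h}, {d} are disjoint, each induces a connected subgraph, and every pair is joined by at least one edge of G. Contracting each set to a single vertex therefore yields K_{4} as a minor, and since treewidth is minor-monotone, tw(G) ≥ tw(K_{4}) = 3. Hence tw(G) = 3 exactly.

Treewidth 3.
Bags: B1 = {b, c, f, h}  B2 = {c, f, g, h}  B3 = {c, d, f, h}  B4 = {a, c, f, h}  B5 = {c, e, f, h}
Tree: B1–B2, B2–B3, B3–B4, B4–B5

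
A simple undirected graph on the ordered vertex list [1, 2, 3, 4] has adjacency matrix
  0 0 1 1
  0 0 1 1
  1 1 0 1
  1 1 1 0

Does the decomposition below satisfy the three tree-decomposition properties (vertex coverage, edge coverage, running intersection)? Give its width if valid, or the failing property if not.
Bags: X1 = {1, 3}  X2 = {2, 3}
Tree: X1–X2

A tree decomposition must satisfy three properties: every vertex lies in some bag; for every edge, both endpoints lie together in some bag; and for every vertex, the bags containing it form a connected subtree. Here vertex 4 appears in no bag, so the decomposition is invalid.

No — vertex 4 appears in no bag.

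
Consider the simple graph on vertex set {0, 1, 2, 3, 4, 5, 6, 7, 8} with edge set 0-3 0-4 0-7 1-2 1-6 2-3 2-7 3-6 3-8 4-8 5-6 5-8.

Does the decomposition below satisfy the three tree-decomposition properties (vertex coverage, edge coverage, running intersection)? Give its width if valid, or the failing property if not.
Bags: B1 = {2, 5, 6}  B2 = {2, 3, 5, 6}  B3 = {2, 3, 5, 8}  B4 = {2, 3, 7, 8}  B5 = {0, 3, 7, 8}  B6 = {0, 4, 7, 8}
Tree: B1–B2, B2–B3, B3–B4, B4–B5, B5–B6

A tree decomposition must satisfy three properties: every vertex lies in some bag; for every edge, both endpoints lie together in some bag; and for every vertex, the bags containing it form a connected subtree. Here vertex 1 appears in no bag, so the decomposition is invalid.

No — vertex 1 appears in no bag.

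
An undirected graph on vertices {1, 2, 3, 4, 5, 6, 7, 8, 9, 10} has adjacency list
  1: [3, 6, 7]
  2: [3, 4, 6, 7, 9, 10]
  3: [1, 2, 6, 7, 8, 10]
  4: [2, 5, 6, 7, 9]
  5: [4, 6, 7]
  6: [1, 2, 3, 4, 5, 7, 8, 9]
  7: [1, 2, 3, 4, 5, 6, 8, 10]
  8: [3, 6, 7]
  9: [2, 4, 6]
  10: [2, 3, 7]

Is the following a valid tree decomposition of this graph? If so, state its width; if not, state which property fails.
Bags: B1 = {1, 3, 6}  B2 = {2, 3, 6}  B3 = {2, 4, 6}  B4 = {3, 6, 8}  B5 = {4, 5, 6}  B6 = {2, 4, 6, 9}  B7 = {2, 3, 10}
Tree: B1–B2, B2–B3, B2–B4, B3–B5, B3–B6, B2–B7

A tree decomposition must satisfy three properties: every vertex lies in some bag; for every edge, both endpoints lie together in some bag; and for every vertex, the bags containing it form a connected subtree. Here vertex 7 appears in no bag, so the decomposition is invalid.

No — vertex 7 appears in no bag.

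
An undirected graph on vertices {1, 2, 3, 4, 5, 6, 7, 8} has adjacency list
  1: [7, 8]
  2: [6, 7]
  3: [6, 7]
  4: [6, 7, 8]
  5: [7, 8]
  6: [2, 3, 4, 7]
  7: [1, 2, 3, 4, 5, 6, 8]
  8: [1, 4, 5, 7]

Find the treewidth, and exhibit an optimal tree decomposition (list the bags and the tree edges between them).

Every bag has size at most 3, so the width is 3 − 1 = 2 and tw(G) ≤ 2. Conversely, {1, 7, 8} is a clique of size 3, and the vertices of any clique must share a bag in every tree decomposition; so some bag has ≥ 3 vertices and tw(G) ≥ 2. The upper and lower bounds meet at 2, so that is the treewidth.

Treewidth 2.
One optimal decomposition is:
Bags: B1 = {4, 7, 8}  B2 = {5, 7, 8}  B3 = {4, 6, 7}  B4 = {2, 6, 7}  B5 = {1, 7, 8}  B6 = {3, 6, 7}
Tree: B1–B2, B1–B3, B3–B4, B1–B5, B4–B6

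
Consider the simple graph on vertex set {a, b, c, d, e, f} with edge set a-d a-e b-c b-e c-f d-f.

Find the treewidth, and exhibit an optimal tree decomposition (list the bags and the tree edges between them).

Treewidth 2.
One optimal decomposition is:
Bags: B1 = {b, c, e}  B2 = {c, e, f}  B3 = {d, e, f}  B4 = {a, d, e}
Tree: B1–B2, B2–B3, B3–B4

Every bag has size at most 3, so the width is 3 − 1 = 2 and tw(G) ≤ 2. Since e–b–c–f–d–a–e is a cycle in G, G is not acyclic. Forests are exactly the graphs of treewidth ≤ 1, so tw(G) ≥ 2. Therefore the treewidth is 2.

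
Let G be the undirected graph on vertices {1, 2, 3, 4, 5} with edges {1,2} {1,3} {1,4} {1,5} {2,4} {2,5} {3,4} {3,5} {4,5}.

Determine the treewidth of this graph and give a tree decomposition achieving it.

Every bag has size at most 4, so the width is 4 − 1 = 3 and tw(G) ≤ 3. Conversely, {1, 2, 4, 5} is a clique of size 4, and the vertices of any clique must share a bag in every tree decomposition; so some bag has ≥ 4 vertices and tw(G) ≥ 3. Combining the bounds, tw(G) = 3.

Treewidth 3.
One optimal decomposition is:
Bags: B1 = {1, 2, 4, 5}  B2 = {1, 3, 4, 5}
Tree: B1–B2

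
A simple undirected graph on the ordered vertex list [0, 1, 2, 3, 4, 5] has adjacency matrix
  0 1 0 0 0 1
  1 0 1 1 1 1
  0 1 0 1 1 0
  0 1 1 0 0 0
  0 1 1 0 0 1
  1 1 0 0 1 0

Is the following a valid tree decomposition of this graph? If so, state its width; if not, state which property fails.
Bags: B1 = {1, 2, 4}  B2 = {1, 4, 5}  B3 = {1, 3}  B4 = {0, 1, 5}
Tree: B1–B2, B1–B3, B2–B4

A tree decomposition must satisfy three properties: every vertex lies in some bag; for every edge, both endpoints lie together in some bag; and for every vertex, the bags containing it form a connected subtree. Here edge (2,3) lies in no bag, so the decomposition is invalid.

No — edge (2,3) lies in no bag.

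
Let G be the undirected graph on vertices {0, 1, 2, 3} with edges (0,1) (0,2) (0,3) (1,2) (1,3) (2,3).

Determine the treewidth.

3

A width-3 tree decomposition is:
Bags: B1 = {0, 1, 2, 3}
Tree: (single bag)
With just one bag of size 4, the width is 4 − 1 = 3, so tw(G) ≤ 3. Conversely, {0, 1, 2, 3} is a clique of size 4, and the vertices of any clique must share a bag in every tree decomposition; so some bag has ≥ 4 vertices and tw(G) ≥ 3. Hence tw(G) = 3 exactly.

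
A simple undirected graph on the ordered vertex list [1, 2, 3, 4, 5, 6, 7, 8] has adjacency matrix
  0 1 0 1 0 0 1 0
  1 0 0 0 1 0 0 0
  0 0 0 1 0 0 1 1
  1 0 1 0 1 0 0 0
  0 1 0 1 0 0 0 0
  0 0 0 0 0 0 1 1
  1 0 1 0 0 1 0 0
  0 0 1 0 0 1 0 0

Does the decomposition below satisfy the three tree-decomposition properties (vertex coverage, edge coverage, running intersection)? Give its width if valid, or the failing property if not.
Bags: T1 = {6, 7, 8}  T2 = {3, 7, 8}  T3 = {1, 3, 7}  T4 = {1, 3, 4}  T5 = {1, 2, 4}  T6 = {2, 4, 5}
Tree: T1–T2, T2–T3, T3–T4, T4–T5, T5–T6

Vertex coverage: the bags together contain {1, 2, 3, 4, 5, 6, 7, 8}, the full vertex set. Edge coverage: each edge of G has both endpoints in at least one bag. Running intersection: for every vertex, the bags containing it form a connected subtree. All three properties hold, so this is a valid tree decomposition of width max|bag| − 1 = 2, and hence tw(G) ≤ 2.

Yes; width 2.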